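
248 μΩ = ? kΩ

micro = 10^-6, kilo = 10^3; factor is 10^-9.
248 × 10^-9 = 0.000000248

0.000000248 kΩ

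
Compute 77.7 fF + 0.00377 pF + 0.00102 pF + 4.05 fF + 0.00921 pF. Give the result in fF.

In fF:
  77.7 fF → 77.7
  0.00377 pF = 0.00377e3 fF = 3.77
  0.00102 pF = 0.00102e3 fF = 1.02
  4.05 fF → 4.05
  0.00921 pF = 0.00921e3 fF = 9.21
Sum: 77.7 + 3.77 + 1.02 + 4.05 + 9.21 = 95.75

95.75 fF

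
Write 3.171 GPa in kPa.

giga = 10⁹, kilo = 10³; factor is 10⁶.
3.171 × 10⁶ = 3171000

3171000 kPa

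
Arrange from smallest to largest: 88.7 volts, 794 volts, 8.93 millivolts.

88.7 volts = 88.7 volts
794 volts = 794 volts
8.93 millivolts = 0.00893 volts

8.93 millivolts < 88.7 volts < 794 volts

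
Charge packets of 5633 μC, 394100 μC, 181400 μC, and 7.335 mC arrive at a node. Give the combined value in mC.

In mC:
  5633 μC = 5633 × 10^-3 mC = 5.633
  394100 μC = 394100 × 10^-3 mC = 394.1
  181400 μC = 181400 × 10^-3 mC = 181.4
  7.335 mC → 7.335
Sum: 5.633 + 394.1 + 181.4 + 7.335 = 588.468

588.468 mC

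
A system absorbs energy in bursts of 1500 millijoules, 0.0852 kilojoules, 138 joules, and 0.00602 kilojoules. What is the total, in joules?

In joules:
  1500 millijoules = 1500 × 10^-3 joules = 1.5
  0.0852 kilojoules = 0.0852 × 10^3 joules = 85.2
  138 joules → 138
  0.00602 kilojoules = 0.00602 × 10^3 joules = 6.02
Sum: 1.5 + 85.2 + 138 + 6.02 = 230.72

230.72 joules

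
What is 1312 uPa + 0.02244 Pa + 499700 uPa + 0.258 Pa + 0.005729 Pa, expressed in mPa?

In mPa:
  1312 uPa = 1312 × 10⁻³ mPa = 1.312
  0.02244 Pa = 0.02244 × 10³ mPa = 22.44
  499700 uPa = 499700 × 10⁻³ mPa = 499.7
  0.258 Pa = 0.258 × 10³ mPa = 258
  0.005729 Pa = 0.005729 × 10³ mPa = 5.729
Sum: 1.312 + 22.44 + 499.7 + 258 + 5.729 = 787.181

787.181 mPa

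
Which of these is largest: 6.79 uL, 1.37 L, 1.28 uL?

1.37 L

6.79 uL = 0.00000679 L
1.37 L = 1.37 L
1.28 uL = 0.00000128 L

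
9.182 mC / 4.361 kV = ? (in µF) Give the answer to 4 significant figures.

(9.182 × 10^-3) / (4.361 × 10^3) = 2.10548 × 10^-6 F

2.105 µF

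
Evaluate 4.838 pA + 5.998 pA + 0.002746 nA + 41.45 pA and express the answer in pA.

55.032 pA

In pA:
  4.838 pA → 4.838
  5.998 pA → 5.998
  0.002746 nA = 0.002746e3 pA = 2.746
  41.45 pA → 41.45
Sum: 4.838 + 5.998 + 2.746 + 41.45 = 55.032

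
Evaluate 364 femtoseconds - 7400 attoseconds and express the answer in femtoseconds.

356.6 femtoseconds

In femtoseconds:
  364 femtoseconds → 364
  7400 attoseconds = 7400e-3 femtoseconds = 7.4
Difference: 364 - 7.4 = 356.6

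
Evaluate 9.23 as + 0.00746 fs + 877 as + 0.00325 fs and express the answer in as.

In as:
  9.23 as → 9.23
  0.00746 fs = 0.00746 × 10³ as = 7.46
  877 as → 877
  0.00325 fs = 0.00325 × 10³ as = 3.25
Sum: 9.23 + 7.46 + 877 + 3.25 = 896.94

896.94 as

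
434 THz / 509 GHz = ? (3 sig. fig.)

(434e12) / (509e9) = 0.8527e3

853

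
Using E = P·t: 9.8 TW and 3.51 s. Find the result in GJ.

34398 GJ

9.8 × 10¹² × 3.51 = 34.398 × 10¹² J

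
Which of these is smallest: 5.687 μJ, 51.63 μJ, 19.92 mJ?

5.687 μJ

5.687 μJ = 0.000005687 J
51.63 μJ = 0.00005163 J
19.92 mJ = 0.01992 J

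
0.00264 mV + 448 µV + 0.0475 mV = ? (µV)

In µV:
  0.00264 mV = 0.00264 × 10³ µV = 2.64
  448 µV → 448
  0.0475 mV = 0.0475 × 10³ µV = 47.5
Sum: 2.64 + 448 + 47.5 = 498.14

498.14 µV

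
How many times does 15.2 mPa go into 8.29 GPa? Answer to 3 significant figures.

(8.29 × 10⁹) / (15.2 × 10⁻³) = 0.5454 × 10¹²

545000000000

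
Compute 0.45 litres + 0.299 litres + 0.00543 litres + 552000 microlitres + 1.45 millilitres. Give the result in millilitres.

1307.88 millilitres

In millilitres:
  0.45 litres = 0.45e3 millilitres = 450
  0.299 litres = 0.299e3 millilitres = 299
  0.00543 litres = 0.00543e3 millilitres = 5.43
  552000 microlitres = 552000e-3 millilitres = 552
  1.45 millilitres → 1.45
Sum: 450 + 299 + 5.43 + 552 + 1.45 = 1307.88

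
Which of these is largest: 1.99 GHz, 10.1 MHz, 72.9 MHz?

1.99 GHz = 1990000000 Hz
10.1 MHz = 10100000 Hz
72.9 MHz = 72900000 Hz

1.99 GHz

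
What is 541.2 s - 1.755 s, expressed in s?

In s:
  541.2 s → 541.2
  1.755 s → 1.755
Difference: 541.2 - 1.755 = 539.445

539.445 s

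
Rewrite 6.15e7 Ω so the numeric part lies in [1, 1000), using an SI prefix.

= 61.5e6 Ω; 1e6 is mega.

61.5 MΩ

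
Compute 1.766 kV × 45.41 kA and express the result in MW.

80.19406 MW

1.766 × 10^3 × 45.41 × 10^3 = 80.19406 × 10^6 W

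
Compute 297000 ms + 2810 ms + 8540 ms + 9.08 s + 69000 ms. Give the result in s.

386.43 s

In s:
  297000 ms = 297000e-3 s = 297
  2810 ms = 2810e-3 s = 2.81
  8540 ms = 8540e-3 s = 8.54
  9.08 s → 9.08
  69000 ms = 69000e-3 s = 69
Sum: 297 + 2.81 + 8.54 + 9.08 + 69 = 386.43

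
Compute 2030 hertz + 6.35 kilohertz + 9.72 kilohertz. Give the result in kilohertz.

18.1 kilohertz

In kilohertz:
  2030 hertz = 2030e-3 kilohertz = 2.03
  6.35 kilohertz → 6.35
  9.72 kilohertz → 9.72
Sum: 2.03 + 6.35 + 9.72 = 18.1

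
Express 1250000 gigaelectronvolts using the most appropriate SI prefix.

1.25 petaelectronvolts

= 1.25 × 10^15 electronvolts; 10^15 is peta.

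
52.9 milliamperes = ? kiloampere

milli = 10^-3, kilo = 10^3; factor is 10^-6.
52.9 × 10^-6 = 0.0000529

0.0000529 kiloamperes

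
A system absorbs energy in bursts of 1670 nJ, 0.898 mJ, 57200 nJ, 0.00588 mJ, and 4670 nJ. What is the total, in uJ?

967.42 uJ

In uJ:
  1670 nJ = 1670 × 10⁻³ uJ = 1.67
  0.898 mJ = 0.898 × 10³ uJ = 898
  57200 nJ = 57200 × 10⁻³ uJ = 57.2
  0.00588 mJ = 0.00588 × 10³ uJ = 5.88
  4670 nJ = 4670 × 10⁻³ uJ = 4.67
Sum: 1.67 + 898 + 57.2 + 5.88 + 4.67 = 967.42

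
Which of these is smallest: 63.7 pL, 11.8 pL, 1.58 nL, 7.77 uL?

63.7 pL = 0.0000000000637 L
11.8 pL = 0.0000000000118 L
1.58 nL = 0.00000000158 L
7.77 uL = 0.00000777 L

11.8 pL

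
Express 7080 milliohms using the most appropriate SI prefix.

= 7.08 ohms; mantissa already in [1, 1000).

7.08 ohms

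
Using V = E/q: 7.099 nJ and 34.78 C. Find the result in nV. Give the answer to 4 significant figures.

0.2041 nV

(7.099 × 10^-9) / (34.78) = 0.204112 × 10^-9 V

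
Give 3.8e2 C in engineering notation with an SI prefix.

380 C

= 380 C; mantissa already in [1, 1000).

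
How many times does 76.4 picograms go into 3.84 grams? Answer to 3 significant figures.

50300000000

(3.84) / (76.4 × 10^-12) = 0.05026 × 10^12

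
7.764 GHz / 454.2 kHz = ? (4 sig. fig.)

(7.764 × 10⁹) / (454.2 × 10³) = 0.017094 × 10⁶

17090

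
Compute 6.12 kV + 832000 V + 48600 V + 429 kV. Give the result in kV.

1315.72 kV

In kV:
  6.12 kV → 6.12
  832000 V = 832000e-3 kV = 832
  48600 V = 48600e-3 kV = 48.6
  429 kV → 429
Sum: 6.12 + 832 + 48.6 + 429 = 1315.72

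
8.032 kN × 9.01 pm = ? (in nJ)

72.36832 nJ

8.032e3 × 9.01e-12 = 72.36832e-9 J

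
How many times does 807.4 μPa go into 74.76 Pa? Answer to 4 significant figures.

(74.76) / (807.4e-6) = 0.092594e6

92590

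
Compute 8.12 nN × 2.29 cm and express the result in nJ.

0.185948 nJ

8.12 × 10⁻⁹ × 2.29 × 10⁻² = 18.5948 × 10⁻¹¹ J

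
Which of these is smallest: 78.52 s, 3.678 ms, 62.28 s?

78.52 s = 78.52 s
3.678 ms = 0.003678 s
62.28 s = 62.28 s

3.678 ms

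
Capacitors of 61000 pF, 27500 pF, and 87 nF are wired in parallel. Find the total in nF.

175.5 nF

In nF:
  61000 pF = 61000 × 10^-3 nF = 61
  27500 pF = 27500 × 10^-3 nF = 27.5
  87 nF → 87
Sum: 61 + 27.5 + 87 = 175.5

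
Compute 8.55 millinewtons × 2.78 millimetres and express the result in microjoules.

23.769 microjoules

8.55 × 10^-3 × 2.78 × 10^-3 = 23.769 × 10^-6 J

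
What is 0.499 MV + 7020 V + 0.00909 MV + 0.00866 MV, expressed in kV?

523.77 kV

In kV:
  0.499 MV = 0.499 × 10³ kV = 499
  7020 V = 7020 × 10⁻³ kV = 7.02
  0.00909 MV = 0.00909 × 10³ kV = 9.09
  0.00866 MV = 0.00866 × 10³ kV = 8.66
Sum: 499 + 7.02 + 9.09 + 8.66 = 523.77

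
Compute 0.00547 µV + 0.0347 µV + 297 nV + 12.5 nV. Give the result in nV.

In nV:
  0.00547 µV = 0.00547e3 nV = 5.47
  0.0347 µV = 0.0347e3 nV = 34.7
  297 nV → 297
  12.5 nV → 12.5
Sum: 5.47 + 34.7 + 297 + 12.5 = 349.67

349.67 nV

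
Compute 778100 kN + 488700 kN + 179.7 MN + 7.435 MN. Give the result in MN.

In MN:
  778100 kN = 778100 × 10⁻³ MN = 778.1
  488700 kN = 488700 × 10⁻³ MN = 488.7
  179.7 MN → 179.7
  7.435 MN → 7.435
Sum: 778.1 + 488.7 + 179.7 + 7.435 = 1453.935

1453.935 MN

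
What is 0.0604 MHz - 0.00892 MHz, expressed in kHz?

51.48 kHz

In kHz:
  0.0604 MHz = 0.0604 × 10^3 kHz = 60.4
  0.00892 MHz = 0.00892 × 10^3 kHz = 8.92
Difference: 60.4 - 8.92 = 51.48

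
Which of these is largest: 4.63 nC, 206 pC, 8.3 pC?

4.63 nC

4.63 nC = 0.00000000463 C
206 pC = 0.000000000206 C
8.3 pC = 0.0000000000083 C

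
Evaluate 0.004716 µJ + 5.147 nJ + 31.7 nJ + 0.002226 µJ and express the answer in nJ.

43.789 nJ

In nJ:
  0.004716 µJ = 0.004716e3 nJ = 4.716
  5.147 nJ → 5.147
  31.7 nJ → 31.7
  0.002226 µJ = 0.002226e3 nJ = 2.226
Sum: 4.716 + 5.147 + 31.7 + 2.226 = 43.789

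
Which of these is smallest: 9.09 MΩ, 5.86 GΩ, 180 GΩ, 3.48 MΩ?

3.48 MΩ

9.09 MΩ = 9090000 Ω
5.86 GΩ = 5860000000 Ω
180 GΩ = 180000000000 Ω
3.48 MΩ = 3480000 Ω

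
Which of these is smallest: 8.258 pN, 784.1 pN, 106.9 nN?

8.258 pN

8.258 pN = 0.000000000008258 N
784.1 pN = 0.0000000007841 N
106.9 nN = 0.0000001069 N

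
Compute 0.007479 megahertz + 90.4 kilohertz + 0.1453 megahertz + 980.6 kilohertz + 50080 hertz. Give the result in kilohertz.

1273.859 kilohertz

In kilohertz:
  0.007479 megahertz = 0.007479 × 10³ kilohertz = 7.479
  90.4 kilohertz → 90.4
  0.1453 megahertz = 0.1453 × 10³ kilohertz = 145.3
  980.6 kilohertz → 980.6
  50080 hertz = 50080 × 10⁻³ kilohertz = 50.08
Sum: 7.479 + 90.4 + 145.3 + 980.6 + 50.08 = 1273.859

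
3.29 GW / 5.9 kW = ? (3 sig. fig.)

(3.29 × 10^9) / (5.9 × 10^3) = 0.5576 × 10^6

558000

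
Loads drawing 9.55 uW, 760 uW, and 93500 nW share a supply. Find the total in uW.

In uW:
  9.55 uW → 9.55
  760 uW → 760
  93500 nW = 93500 × 10⁻³ uW = 93.5
Sum: 9.55 + 760 + 93.5 = 863.05

863.05 uW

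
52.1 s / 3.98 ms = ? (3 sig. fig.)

(52.1) / (3.98 × 10^-3) = 13.09 × 10^3

13100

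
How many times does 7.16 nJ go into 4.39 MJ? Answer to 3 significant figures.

613000000000000

(4.39e6) / (7.16e-9) = 0.6131e15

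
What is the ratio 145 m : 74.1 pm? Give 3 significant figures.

(145) / (74.1 × 10^-12) = 1.957 × 10^12

1960000000000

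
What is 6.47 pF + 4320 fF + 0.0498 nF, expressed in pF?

In pF:
  6.47 pF → 6.47
  4320 fF = 4320e-3 pF = 4.32
  0.0498 nF = 0.0498e3 pF = 49.8
Sum: 6.47 + 4.32 + 49.8 = 60.59

60.59 pF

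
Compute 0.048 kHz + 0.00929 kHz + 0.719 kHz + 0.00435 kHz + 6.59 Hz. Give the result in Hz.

787.23 Hz

In Hz:
  0.048 kHz = 0.048e3 Hz = 48
  0.00929 kHz = 0.00929e3 Hz = 9.29
  0.719 kHz = 0.719e3 Hz = 719
  0.00435 kHz = 0.00435e3 Hz = 4.35
  6.59 Hz → 6.59
Sum: 48 + 9.29 + 719 + 4.35 + 6.59 = 787.23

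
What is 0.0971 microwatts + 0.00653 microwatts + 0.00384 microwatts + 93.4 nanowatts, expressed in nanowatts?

200.87 nanowatts

In nanowatts:
  0.0971 microwatts = 0.0971 × 10³ nanowatts = 97.1
  0.00653 microwatts = 0.00653 × 10³ nanowatts = 6.53
  0.00384 microwatts = 0.00384 × 10³ nanowatts = 3.84
  93.4 nanowatts → 93.4
Sum: 97.1 + 6.53 + 3.84 + 93.4 = 200.87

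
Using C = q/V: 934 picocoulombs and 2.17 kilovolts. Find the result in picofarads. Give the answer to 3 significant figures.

(934 × 10⁻¹²) / (2.17 × 10³) = 430.41 × 10⁻¹⁵ F

0.430 picofarads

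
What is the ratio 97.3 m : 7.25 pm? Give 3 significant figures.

(97.3) / (7.25 × 10⁻¹²) = 13.42 × 10¹²

13400000000000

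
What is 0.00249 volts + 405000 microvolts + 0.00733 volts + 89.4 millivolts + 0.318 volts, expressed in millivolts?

In millivolts:
  0.00249 volts = 0.00249e3 millivolts = 2.49
  405000 microvolts = 405000e-3 millivolts = 405
  0.00733 volts = 0.00733e3 millivolts = 7.33
  89.4 millivolts → 89.4
  0.318 volts = 0.318e3 millivolts = 318
Sum: 2.49 + 405 + 7.33 + 89.4 + 318 = 822.22

822.22 millivolts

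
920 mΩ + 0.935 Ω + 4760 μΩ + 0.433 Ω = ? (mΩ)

In mΩ:
  920 mΩ → 920
  0.935 Ω = 0.935e3 mΩ = 935
  4760 μΩ = 4760e-3 mΩ = 4.76
  0.433 Ω = 0.433e3 mΩ = 433
Sum: 920 + 935 + 4.76 + 433 = 2292.76

2292.76 mΩ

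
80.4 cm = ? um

804000 um

centi = 10⁻², micro = 10⁻⁶; factor is 10⁴.
80.4 × 10⁴ = 804000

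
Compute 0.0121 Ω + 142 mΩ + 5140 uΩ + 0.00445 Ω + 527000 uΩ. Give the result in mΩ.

In mΩ:
  0.0121 Ω = 0.0121 × 10³ mΩ = 12.1
  142 mΩ → 142
  5140 uΩ = 5140 × 10⁻³ mΩ = 5.14
  0.00445 Ω = 0.00445 × 10³ mΩ = 4.45
  527000 uΩ = 527000 × 10⁻³ mΩ = 527
Sum: 12.1 + 142 + 5.14 + 4.45 + 527 = 690.69

690.69 mΩ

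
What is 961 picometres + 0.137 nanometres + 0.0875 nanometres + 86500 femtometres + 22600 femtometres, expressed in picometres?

In picometres:
  961 picometres → 961
  0.137 nanometres = 0.137e3 picometres = 137
  0.0875 nanometres = 0.0875e3 picometres = 87.5
  86500 femtometres = 86500e-3 picometres = 86.5
  22600 femtometres = 22600e-3 picometres = 22.6
Sum: 961 + 137 + 87.5 + 86.5 + 22.6 = 1294.6

1294.6 picometres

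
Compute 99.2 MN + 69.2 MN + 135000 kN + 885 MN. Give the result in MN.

1188.4 MN

In MN:
  99.2 MN → 99.2
  69.2 MN → 69.2
  135000 kN = 135000 × 10^-3 MN = 135
  885 MN → 885
Sum: 99.2 + 69.2 + 135 + 885 = 1188.4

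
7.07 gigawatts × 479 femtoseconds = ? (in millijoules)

7.07e9 × 479e-15 = 3386.53e-6 J

3.38653 millijoules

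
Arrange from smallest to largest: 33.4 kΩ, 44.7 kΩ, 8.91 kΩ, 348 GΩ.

8.91 kΩ < 33.4 kΩ < 44.7 kΩ < 348 GΩ

33.4 kΩ = 33400 Ω
44.7 kΩ = 44700 Ω
8.91 kΩ = 8910 Ω
348 GΩ = 348000000000 Ω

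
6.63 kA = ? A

kilo = 10³, (no prefix) = 10⁰; factor is 10³.
6.63 × 10³ = 6630

6630 A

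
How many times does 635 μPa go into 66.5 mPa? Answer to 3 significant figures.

105

(66.5e-3) / (635e-6) = 0.1047e3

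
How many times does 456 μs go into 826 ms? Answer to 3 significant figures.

1810

(826 × 10^-3) / (456 × 10^-6) = 1.811 × 10^3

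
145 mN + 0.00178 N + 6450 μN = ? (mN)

In mN:
  145 mN → 145
  0.00178 N = 0.00178 × 10^3 mN = 1.78
  6450 μN = 6450 × 10^-3 mN = 6.45
Sum: 145 + 1.78 + 6.45 = 153.23

153.23 mN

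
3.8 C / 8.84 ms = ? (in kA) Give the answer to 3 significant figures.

(3.8) / (8.84 × 10^-3) = 0.42986 × 10^3 A

0.430 kA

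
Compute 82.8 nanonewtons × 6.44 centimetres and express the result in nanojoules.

5.33232 nanojoules

82.8 × 10⁻⁹ × 6.44 × 10⁻² = 533.232 × 10⁻¹¹ J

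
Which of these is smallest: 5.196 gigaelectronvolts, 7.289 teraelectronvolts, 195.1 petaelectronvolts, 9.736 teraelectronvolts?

5.196 gigaelectronvolts

5.196 gigaelectronvolts = 5196000000 electronvolts
7.289 teraelectronvolts = 7289000000000 electronvolts
195.1 petaelectronvolts = 195100000000000000 electronvolts
9.736 teraelectronvolts = 9736000000000 electronvolts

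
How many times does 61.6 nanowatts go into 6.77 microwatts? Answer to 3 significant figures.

(6.77 × 10⁻⁶) / (61.6 × 10⁻⁹) = 0.1099 × 10³

110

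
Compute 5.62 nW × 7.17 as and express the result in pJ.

0.0000000000000402954 pJ

5.62e-9 × 7.17e-18 = 40.2954e-27 J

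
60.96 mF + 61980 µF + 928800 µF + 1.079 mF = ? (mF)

In mF:
  60.96 mF → 60.96
  61980 µF = 61980e-3 mF = 61.98
  928800 µF = 928800e-3 mF = 928.8
  1.079 mF → 1.079
Sum: 60.96 + 61.98 + 928.8 + 1.079 = 1052.819

1052.819 mF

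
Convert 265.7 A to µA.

265700000 µA

(no prefix) = 10^0, micro = 10^-6; factor is 10^6.
265.7 × 10^6 = 265700000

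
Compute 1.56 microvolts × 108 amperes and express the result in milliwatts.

1.56 × 10⁻⁶ × 108 = 168.48 × 10⁻⁶ W

0.16848 milliwatts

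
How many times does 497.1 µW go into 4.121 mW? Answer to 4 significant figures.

(4.121 × 10⁻³) / (497.1 × 10⁻⁶) = 0.0082901 × 10³

8.290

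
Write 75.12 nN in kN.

0.00000000007512 kN

nano = 10^-9, kilo = 10^3; factor is 10^-12.
75.12 × 10^-12 = 0.00000000007512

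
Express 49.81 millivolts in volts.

milli = 10^-3, (no prefix) = 10^0; factor is 10^-3.
49.81 × 10^-3 = 0.04981

0.04981 volts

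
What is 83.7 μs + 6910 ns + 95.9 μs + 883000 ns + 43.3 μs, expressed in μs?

In μs:
  83.7 μs → 83.7
  6910 ns = 6910 × 10⁻³ μs = 6.91
  95.9 μs → 95.9
  883000 ns = 883000 × 10⁻³ μs = 883
  43.3 μs → 43.3
Sum: 83.7 + 6.91 + 95.9 + 883 + 43.3 = 1112.81

1112.81 μs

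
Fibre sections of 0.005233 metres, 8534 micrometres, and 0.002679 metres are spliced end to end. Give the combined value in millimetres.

16.446 millimetres

In millimetres:
  0.005233 metres = 0.005233 × 10³ millimetres = 5.233
  8534 micrometres = 8534 × 10⁻³ millimetres = 8.534
  0.002679 metres = 0.002679 × 10³ millimetres = 2.679
Sum: 5.233 + 8.534 + 2.679 = 16.446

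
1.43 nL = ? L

0.00000000143 L

nano = 10⁻⁹, (no prefix) = 10⁰; factor is 10⁻⁹.
1.43 × 10⁻⁹ = 0.00000000143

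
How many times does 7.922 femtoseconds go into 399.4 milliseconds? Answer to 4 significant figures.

50420000000000

(399.4 × 10^-3) / (7.922 × 10^-15) = 50.417 × 10^12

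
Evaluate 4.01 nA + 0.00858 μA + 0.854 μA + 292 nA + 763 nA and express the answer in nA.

1921.59 nA

In nA:
  4.01 nA → 4.01
  0.00858 μA = 0.00858e3 nA = 8.58
  0.854 μA = 0.854e3 nA = 854
  292 nA → 292
  763 nA → 763
Sum: 4.01 + 8.58 + 854 + 292 + 763 = 1921.59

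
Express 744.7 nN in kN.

nano = 10^-9, kilo = 10^3; factor is 10^-12.
744.7 × 10^-12 = 0.0000000007447

0.0000000007447 kN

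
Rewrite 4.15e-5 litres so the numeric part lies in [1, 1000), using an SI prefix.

41.5 microlitres

= 41.5e-6 litres; 1e-6 is micro.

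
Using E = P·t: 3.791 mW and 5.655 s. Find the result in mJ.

3.791e-3 × 5.655 = 21.438105e-3 J

21.438105 mJ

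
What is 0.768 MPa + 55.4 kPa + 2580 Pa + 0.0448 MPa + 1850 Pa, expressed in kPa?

872.63 kPa

In kPa:
  0.768 MPa = 0.768e3 kPa = 768
  55.4 kPa → 55.4
  2580 Pa = 2580e-3 kPa = 2.58
  0.0448 MPa = 0.0448e3 kPa = 44.8
  1850 Pa = 1850e-3 kPa = 1.85
Sum: 768 + 55.4 + 2.58 + 44.8 + 1.85 = 872.63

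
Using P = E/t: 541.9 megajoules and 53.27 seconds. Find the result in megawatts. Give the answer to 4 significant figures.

10.17 megawatts

(541.9 × 10^6) / (53.27) = 10.1727 × 10^6 W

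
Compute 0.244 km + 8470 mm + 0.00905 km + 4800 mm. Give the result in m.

In m:
  0.244 km = 0.244 × 10^3 m = 244
  8470 mm = 8470 × 10^-3 m = 8.47
  0.00905 km = 0.00905 × 10^3 m = 9.05
  4800 mm = 4800 × 10^-3 m = 4.8
Sum: 244 + 8.47 + 9.05 + 4.8 = 266.32

266.32 m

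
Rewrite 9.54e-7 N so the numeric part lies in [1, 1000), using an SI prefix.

= 954e-9 N; 1e-9 is nano.

954 nN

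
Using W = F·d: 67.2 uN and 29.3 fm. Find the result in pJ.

0.00000196896 pJ

67.2e-6 × 29.3e-15 = 1968.96e-21 J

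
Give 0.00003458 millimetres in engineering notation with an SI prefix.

34.58 nanometres

= 34.58e-9 metres; 1e-9 is nano.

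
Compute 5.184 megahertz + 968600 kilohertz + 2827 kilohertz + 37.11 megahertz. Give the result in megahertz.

In megahertz:
  5.184 megahertz → 5.184
  968600 kilohertz = 968600 × 10⁻³ megahertz = 968.6
  2827 kilohertz = 2827 × 10⁻³ megahertz = 2.827
  37.11 megahertz → 37.11
Sum: 5.184 + 968.6 + 2.827 + 37.11 = 1013.721

1013.721 megahertz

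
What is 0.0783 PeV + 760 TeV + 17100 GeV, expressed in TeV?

In TeV:
  0.0783 PeV = 0.0783 × 10³ TeV = 78.3
  760 TeV → 760
  17100 GeV = 17100 × 10⁻³ TeV = 17.1
Sum: 78.3 + 760 + 17.1 = 855.4

855.4 TeV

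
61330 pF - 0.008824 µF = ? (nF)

52.506 nF

In nF:
  61330 pF = 61330e-3 nF = 61.33
  0.008824 µF = 0.008824e3 nF = 8.824
Difference: 61.33 - 8.824 = 52.506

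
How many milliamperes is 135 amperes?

(no prefix) = 1e0, milli = 1e-3; factor is 1e3.
135 × 1e3 = 135000

135000 milliamperes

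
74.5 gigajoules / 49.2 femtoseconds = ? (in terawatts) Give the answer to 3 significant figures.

1510000000000 terawatts

(74.5e9) / (49.2e-15) = 1.5142e24 W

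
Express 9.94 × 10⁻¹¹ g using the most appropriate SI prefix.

99.4 pg

= 99.4 × 10⁻¹² g; 10⁻¹² is pico.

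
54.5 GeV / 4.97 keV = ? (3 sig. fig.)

11000000

(54.5 × 10^9) / (4.97 × 10^3) = 10.97 × 10^6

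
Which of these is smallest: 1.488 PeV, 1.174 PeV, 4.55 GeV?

4.55 GeV

1.488 PeV = 1488000000000000 eV
1.174 PeV = 1174000000000000 eV
4.55 GeV = 4550000000 eV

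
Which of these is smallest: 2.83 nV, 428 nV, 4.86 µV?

2.83 nV

2.83 nV = 0.00000000283 V
428 nV = 0.000000428 V
4.86 µV = 0.00000486 V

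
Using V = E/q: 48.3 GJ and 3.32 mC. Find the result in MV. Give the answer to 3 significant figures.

14500000 MV

(48.3 × 10^9) / (3.32 × 10^-3) = 14.548 × 10^12 V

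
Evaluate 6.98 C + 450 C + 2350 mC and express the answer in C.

In C:
  6.98 C → 6.98
  450 C → 450
  2350 mC = 2350 × 10⁻³ C = 2.35
Sum: 6.98 + 450 + 2.35 = 459.33

459.33 C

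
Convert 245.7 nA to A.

0.0000002457 A

nano = 10⁻⁹, (no prefix) = 10⁰; factor is 10⁻⁹.
245.7 × 10⁻⁹ = 0.0000002457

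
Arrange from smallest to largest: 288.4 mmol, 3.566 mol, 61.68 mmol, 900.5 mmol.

288.4 mmol = 0.2884 mol
3.566 mol = 3.566 mol
61.68 mmol = 0.06168 mol
900.5 mmol = 0.9005 mol

61.68 mmol < 288.4 mmol < 900.5 mmol < 3.566 mol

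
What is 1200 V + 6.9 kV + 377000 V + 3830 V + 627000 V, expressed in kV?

In kV:
  1200 V = 1200e-3 kV = 1.2
  6.9 kV → 6.9
  377000 V = 377000e-3 kV = 377
  3830 V = 3830e-3 kV = 3.83
  627000 V = 627000e-3 kV = 627
Sum: 1.2 + 6.9 + 377 + 3.83 + 627 = 1015.93

1015.93 kV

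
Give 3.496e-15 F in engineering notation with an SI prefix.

3.496 fF

= 3.496e-15 F; 1e-15 is femto.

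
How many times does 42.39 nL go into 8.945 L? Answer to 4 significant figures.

(8.945) / (42.39 × 10⁻⁹) = 0.21102 × 10⁹

211000000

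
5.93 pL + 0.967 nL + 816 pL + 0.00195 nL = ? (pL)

1790.88 pL

In pL:
  5.93 pL → 5.93
  0.967 nL = 0.967 × 10³ pL = 967
  816 pL → 816
  0.00195 nL = 0.00195 × 10³ pL = 1.95
Sum: 5.93 + 967 + 816 + 1.95 = 1790.88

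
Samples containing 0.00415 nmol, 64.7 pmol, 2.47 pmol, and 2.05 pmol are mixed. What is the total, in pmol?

In pmol:
  0.00415 nmol = 0.00415 × 10^3 pmol = 4.15
  64.7 pmol → 64.7
  2.47 pmol → 2.47
  2.05 pmol → 2.05
Sum: 4.15 + 64.7 + 2.47 + 2.05 = 73.37

73.37 pmol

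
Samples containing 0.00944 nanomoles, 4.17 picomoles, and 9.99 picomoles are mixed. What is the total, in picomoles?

In picomoles:
  0.00944 nanomoles = 0.00944 × 10³ picomoles = 9.44
  4.17 picomoles → 4.17
  9.99 picomoles → 9.99
Sum: 9.44 + 4.17 + 9.99 = 23.6

23.6 picomoles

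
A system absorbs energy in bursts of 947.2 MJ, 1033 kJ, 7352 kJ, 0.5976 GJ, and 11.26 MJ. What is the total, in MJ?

1564.445 MJ

In MJ:
  947.2 MJ → 947.2
  1033 kJ = 1033 × 10^-3 MJ = 1.033
  7352 kJ = 7352 × 10^-3 MJ = 7.352
  0.5976 GJ = 0.5976 × 10^3 MJ = 597.6
  11.26 MJ → 11.26
Sum: 947.2 + 1.033 + 7.352 + 597.6 + 11.26 = 1564.445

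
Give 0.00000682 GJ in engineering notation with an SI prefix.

6.82 kJ

= 6.82 × 10³ J; 10³ is kilo.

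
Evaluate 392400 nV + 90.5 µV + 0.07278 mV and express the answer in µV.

In µV:
  392400 nV = 392400 × 10^-3 µV = 392.4
  90.5 µV → 90.5
  0.07278 mV = 0.07278 × 10^3 µV = 72.78
Sum: 392.4 + 90.5 + 72.78 = 555.68

555.68 µV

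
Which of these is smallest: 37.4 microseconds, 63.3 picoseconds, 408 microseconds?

37.4 microseconds = 0.0000374 seconds
63.3 picoseconds = 0.0000000000633 seconds
408 microseconds = 0.000408 seconds

63.3 picoseconds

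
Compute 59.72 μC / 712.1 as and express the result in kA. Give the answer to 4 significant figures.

83860000 kA

(59.72e-6) / (712.1e-18) = 0.0838646e12 A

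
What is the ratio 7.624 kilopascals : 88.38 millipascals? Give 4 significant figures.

86260

(7.624 × 10³) / (88.38 × 10⁻³) = 0.086264 × 10⁶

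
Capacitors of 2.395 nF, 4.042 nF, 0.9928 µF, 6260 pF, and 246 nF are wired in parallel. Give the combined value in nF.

In nF:
  2.395 nF → 2.395
  4.042 nF → 4.042
  0.9928 µF = 0.9928 × 10^3 nF = 992.8
  6260 pF = 6260 × 10^-3 nF = 6.26
  246 nF → 246
Sum: 2.395 + 4.042 + 992.8 + 6.26 + 246 = 1251.497

1251.497 nF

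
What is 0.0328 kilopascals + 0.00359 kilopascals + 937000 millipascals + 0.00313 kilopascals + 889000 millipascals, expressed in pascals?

In pascals:
  0.0328 kilopascals = 0.0328 × 10^3 pascals = 32.8
  0.00359 kilopascals = 0.00359 × 10^3 pascals = 3.59
  937000 millipascals = 937000 × 10^-3 pascals = 937
  0.00313 kilopascals = 0.00313 × 10^3 pascals = 3.13
  889000 millipascals = 889000 × 10^-3 pascals = 889
Sum: 32.8 + 3.59 + 937 + 3.13 + 889 = 1865.52

1865.52 pascals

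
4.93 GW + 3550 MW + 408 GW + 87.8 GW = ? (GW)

504.28 GW

In GW:
  4.93 GW → 4.93
  3550 MW = 3550 × 10⁻³ GW = 3.55
  408 GW → 408
  87.8 GW → 87.8
Sum: 4.93 + 3.55 + 408 + 87.8 = 504.28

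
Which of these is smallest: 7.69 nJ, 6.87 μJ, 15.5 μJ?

7.69 nJ = 0.00000000769 J
6.87 μJ = 0.00000687 J
15.5 μJ = 0.0000155 J

7.69 nJ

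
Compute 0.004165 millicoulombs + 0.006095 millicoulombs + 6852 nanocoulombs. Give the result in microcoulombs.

In microcoulombs:
  0.004165 millicoulombs = 0.004165 × 10^3 microcoulombs = 4.165
  0.006095 millicoulombs = 0.006095 × 10^3 microcoulombs = 6.095
  6852 nanocoulombs = 6852 × 10^-3 microcoulombs = 6.852
Sum: 4.165 + 6.095 + 6.852 = 17.112

17.112 microcoulombs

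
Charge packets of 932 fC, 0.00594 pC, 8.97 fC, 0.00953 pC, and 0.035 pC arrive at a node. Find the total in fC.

In fC:
  932 fC → 932
  0.00594 pC = 0.00594e3 fC = 5.94
  8.97 fC → 8.97
  0.00953 pC = 0.00953e3 fC = 9.53
  0.035 pC = 0.035e3 fC = 35
Sum: 932 + 5.94 + 8.97 + 9.53 + 35 = 991.44

991.44 fC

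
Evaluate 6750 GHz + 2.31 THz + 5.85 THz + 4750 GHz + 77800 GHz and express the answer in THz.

In THz:
  6750 GHz = 6750 × 10^-3 THz = 6.75
  2.31 THz → 2.31
  5.85 THz → 5.85
  4750 GHz = 4750 × 10^-3 THz = 4.75
  77800 GHz = 77800 × 10^-3 THz = 77.8
Sum: 6.75 + 2.31 + 5.85 + 4.75 + 77.8 = 97.46

97.46 THz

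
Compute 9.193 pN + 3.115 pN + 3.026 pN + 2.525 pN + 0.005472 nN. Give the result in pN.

In pN:
  9.193 pN → 9.193
  3.115 pN → 3.115
  3.026 pN → 3.026
  2.525 pN → 2.525
  0.005472 nN = 0.005472 × 10^3 pN = 5.472
Sum: 9.193 + 3.115 + 3.026 + 2.525 + 5.472 = 23.331

23.331 pN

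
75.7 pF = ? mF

0.0000000757 mF

pico = 10⁻¹², milli = 10⁻³; factor is 10⁻⁹.
75.7 × 10⁻⁹ = 0.0000000757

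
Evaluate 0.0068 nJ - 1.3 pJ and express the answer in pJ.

In pJ:
  0.0068 nJ = 0.0068 × 10³ pJ = 6.8
  1.3 pJ → 1.3
Difference: 6.8 - 1.3 = 5.5

5.5 pJ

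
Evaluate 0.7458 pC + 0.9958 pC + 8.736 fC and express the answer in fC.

In fC:
  0.7458 pC = 0.7458e3 fC = 745.8
  0.9958 pC = 0.9958e3 fC = 995.8
  8.736 fC → 8.736
Sum: 745.8 + 995.8 + 8.736 = 1750.336

1750.336 fC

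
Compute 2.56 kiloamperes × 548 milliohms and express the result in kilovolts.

1.40288 kilovolts

2.56 × 10^3 × 548 × 10^-3 = 1402.88 V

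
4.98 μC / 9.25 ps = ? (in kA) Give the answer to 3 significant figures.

538 kA

(4.98 × 10⁻⁶) / (9.25 × 10⁻¹²) = 0.53838 × 10⁶ A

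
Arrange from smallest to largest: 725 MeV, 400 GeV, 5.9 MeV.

5.9 MeV < 725 MeV < 400 GeV

725 MeV = 725000000 eV
400 GeV = 400000000000 eV
5.9 MeV = 5900000 eV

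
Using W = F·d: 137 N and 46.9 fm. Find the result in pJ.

6.4253 pJ

137 × 46.9 × 10^-15 = 6425.3 × 10^-15 J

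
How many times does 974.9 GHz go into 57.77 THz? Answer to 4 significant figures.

59.26

(57.77e12) / (974.9e9) = 0.059257e3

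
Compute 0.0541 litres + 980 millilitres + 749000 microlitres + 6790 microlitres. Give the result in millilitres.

In millilitres:
  0.0541 litres = 0.0541 × 10³ millilitres = 54.1
  980 millilitres → 980
  749000 microlitres = 749000 × 10⁻³ millilitres = 749
  6790 microlitres = 6790 × 10⁻³ millilitres = 6.79
Sum: 54.1 + 980 + 749 + 6.79 = 1789.89

1789.89 millilitres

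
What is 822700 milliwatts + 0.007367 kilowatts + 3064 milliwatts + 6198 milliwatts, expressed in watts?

In watts:
  822700 milliwatts = 822700e-3 watts = 822.7
  0.007367 kilowatts = 0.007367e3 watts = 7.367
  3064 milliwatts = 3064e-3 watts = 3.064
  6198 milliwatts = 6198e-3 watts = 6.198
Sum: 822.7 + 7.367 + 3.064 + 6.198 = 839.329

839.329 watts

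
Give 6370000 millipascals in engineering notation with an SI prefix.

= 6.37e3 pascals; 1e3 is kilo.

6.37 kilopascals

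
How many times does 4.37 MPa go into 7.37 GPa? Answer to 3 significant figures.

1690

(7.37e9) / (4.37e6) = 1.686e3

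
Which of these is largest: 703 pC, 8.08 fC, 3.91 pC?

703 pC = 0.000000000703 C
8.08 fC = 0.00000000000000808 C
3.91 pC = 0.00000000000391 C

703 pC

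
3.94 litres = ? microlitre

3940000 microlitres

(no prefix) = 10^0, micro = 10^-6; factor is 10^6.
3.94 × 10^6 = 3940000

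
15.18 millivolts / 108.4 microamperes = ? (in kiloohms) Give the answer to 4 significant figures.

0.1400 kiloohms

(15.18 × 10^-3) / (108.4 × 10^-6) = 0.140037 × 10^3 Ω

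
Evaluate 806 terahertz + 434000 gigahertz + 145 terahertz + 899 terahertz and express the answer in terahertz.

2284 terahertz

In terahertz:
  806 terahertz → 806
  434000 gigahertz = 434000 × 10⁻³ terahertz = 434
  145 terahertz → 145
  899 terahertz → 899
Sum: 806 + 434 + 145 + 899 = 2284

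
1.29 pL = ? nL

pico = 1e-12, nano = 1e-9; factor is 1e-3.
1.29 × 1e-3 = 0.00129

0.00129 nL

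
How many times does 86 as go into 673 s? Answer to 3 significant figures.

(673) / (86 × 10⁻¹⁸) = 7.826 × 10¹⁸

7830000000000000000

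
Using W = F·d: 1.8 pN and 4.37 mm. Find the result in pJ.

1.8 × 10^-12 × 4.37 × 10^-3 = 7.866 × 10^-15 J

0.007866 pJ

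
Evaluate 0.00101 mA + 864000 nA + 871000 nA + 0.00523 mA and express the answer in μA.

1741.24 μA

In μA:
  0.00101 mA = 0.00101 × 10^3 μA = 1.01
  864000 nA = 864000 × 10^-3 μA = 864
  871000 nA = 871000 × 10^-3 μA = 871
  0.00523 mA = 0.00523 × 10^3 μA = 5.23
Sum: 1.01 + 864 + 871 + 5.23 = 1741.24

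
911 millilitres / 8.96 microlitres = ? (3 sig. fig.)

(911e-3) / (8.96e-6) = 101.7e3

102000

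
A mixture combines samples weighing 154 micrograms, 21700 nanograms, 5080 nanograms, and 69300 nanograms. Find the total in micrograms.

250.08 micrograms

In micrograms:
  154 micrograms → 154
  21700 nanograms = 21700 × 10⁻³ micrograms = 21.7
  5080 nanograms = 5080 × 10⁻³ micrograms = 5.08
  69300 nanograms = 69300 × 10⁻³ micrograms = 69.3
Sum: 154 + 21.7 + 5.08 + 69.3 = 250.08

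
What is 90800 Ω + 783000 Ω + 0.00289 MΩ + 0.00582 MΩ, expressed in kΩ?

882.51 kΩ

In kΩ:
  90800 Ω = 90800 × 10^-3 kΩ = 90.8
  783000 Ω = 783000 × 10^-3 kΩ = 783
  0.00289 MΩ = 0.00289 × 10^3 kΩ = 2.89
  0.00582 MΩ = 0.00582 × 10^3 kΩ = 5.82
Sum: 90.8 + 783 + 2.89 + 5.82 = 882.51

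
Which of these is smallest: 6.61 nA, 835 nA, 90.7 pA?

90.7 pA

6.61 nA = 0.00000000661 A
835 nA = 0.000000835 A
90.7 pA = 0.0000000000907 A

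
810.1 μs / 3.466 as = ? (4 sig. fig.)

233700000000000

(810.1 × 10⁻⁶) / (3.466 × 10⁻¹⁸) = 233.73 × 10¹²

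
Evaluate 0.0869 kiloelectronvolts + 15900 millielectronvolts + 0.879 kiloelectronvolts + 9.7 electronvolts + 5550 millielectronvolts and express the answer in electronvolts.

997.05 electronvolts

In electronvolts:
  0.0869 kiloelectronvolts = 0.0869e3 electronvolts = 86.9
  15900 millielectronvolts = 15900e-3 electronvolts = 15.9
  0.879 kiloelectronvolts = 0.879e3 electronvolts = 879
  9.7 electronvolts → 9.7
  5550 millielectronvolts = 5550e-3 electronvolts = 5.55
Sum: 86.9 + 15.9 + 879 + 9.7 + 5.55 = 997.05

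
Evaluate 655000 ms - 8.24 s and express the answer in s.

In s:
  655000 ms = 655000 × 10^-3 s = 655
  8.24 s → 8.24
Difference: 655 - 8.24 = 646.76

646.76 s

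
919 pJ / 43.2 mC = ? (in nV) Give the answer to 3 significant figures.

21.3 nV

(919 × 10⁻¹²) / (43.2 × 10⁻³) = 21.273 × 10⁻⁹ V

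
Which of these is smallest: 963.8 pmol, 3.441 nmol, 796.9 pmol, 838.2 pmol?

963.8 pmol = 0.0000000009638 mol
3.441 nmol = 0.000000003441 mol
796.9 pmol = 0.0000000007969 mol
838.2 pmol = 0.0000000008382 mol

796.9 pmol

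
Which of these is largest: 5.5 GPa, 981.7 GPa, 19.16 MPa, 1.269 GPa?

981.7 GPa

5.5 GPa = 5500000000 Pa
981.7 GPa = 981700000000 Pa
19.16 MPa = 19160000 Pa
1.269 GPa = 1269000000 Pa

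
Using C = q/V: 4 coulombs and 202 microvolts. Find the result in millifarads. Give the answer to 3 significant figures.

(4) / (202 × 10^-6) = 0.019802 × 10^6 F

19800000 millifarads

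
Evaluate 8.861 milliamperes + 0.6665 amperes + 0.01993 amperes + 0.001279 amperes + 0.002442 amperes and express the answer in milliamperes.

In milliamperes:
  8.861 milliamperes → 8.861
  0.6665 amperes = 0.6665 × 10^3 milliamperes = 666.5
  0.01993 amperes = 0.01993 × 10^3 milliamperes = 19.93
  0.001279 amperes = 0.001279 × 10^3 milliamperes = 1.279
  0.002442 amperes = 0.002442 × 10^3 milliamperes = 2.442
Sum: 8.861 + 666.5 + 19.93 + 1.279 + 2.442 = 699.012

699.012 milliamperes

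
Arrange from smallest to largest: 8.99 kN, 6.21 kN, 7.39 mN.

8.99 kN = 8990 N
6.21 kN = 6210 N
7.39 mN = 0.00739 N

7.39 mN < 6.21 kN < 8.99 kN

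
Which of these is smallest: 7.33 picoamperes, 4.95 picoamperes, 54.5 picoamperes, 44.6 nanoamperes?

4.95 picoamperes

7.33 picoamperes = 0.00000000000733 amperes
4.95 picoamperes = 0.00000000000495 amperes
54.5 picoamperes = 0.0000000000545 amperes
44.6 nanoamperes = 0.0000000446 amperes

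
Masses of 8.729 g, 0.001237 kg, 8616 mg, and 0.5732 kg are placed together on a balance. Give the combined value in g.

In g:
  8.729 g → 8.729
  0.001237 kg = 0.001237e3 g = 1.237
  8616 mg = 8616e-3 g = 8.616
  0.5732 kg = 0.5732e3 g = 573.2
Sum: 8.729 + 1.237 + 8.616 + 573.2 = 591.782

591.782 g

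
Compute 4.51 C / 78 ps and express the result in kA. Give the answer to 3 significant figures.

57800000 kA

(4.51) / (78e-12) = 0.057821e12 A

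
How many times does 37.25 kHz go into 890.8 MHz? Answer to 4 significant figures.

(890.8 × 10⁶) / (37.25 × 10³) = 23.914 × 10³

23910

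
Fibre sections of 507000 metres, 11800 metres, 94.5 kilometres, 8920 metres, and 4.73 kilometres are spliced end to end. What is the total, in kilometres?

In kilometres:
  507000 metres = 507000 × 10⁻³ kilometres = 507
  11800 metres = 11800 × 10⁻³ kilometres = 11.8
  94.5 kilometres → 94.5
  8920 metres = 8920 × 10⁻³ kilometres = 8.92
  4.73 kilometres → 4.73
Sum: 507 + 11.8 + 94.5 + 8.92 + 4.73 = 626.95

626.95 kilometres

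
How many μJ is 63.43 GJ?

63430000000000000 μJ

giga = 1e9, micro = 1e-6; factor is 1e15.
63.43 × 1e15 = 63430000000000000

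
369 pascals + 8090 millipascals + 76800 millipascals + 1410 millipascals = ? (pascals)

In pascals:
  369 pascals → 369
  8090 millipascals = 8090 × 10⁻³ pascals = 8.09
  76800 millipascals = 76800 × 10⁻³ pascals = 76.8
  1410 millipascals = 1410 × 10⁻³ pascals = 1.41
Sum: 369 + 8.09 + 76.8 + 1.41 = 455.3

455.3 pascals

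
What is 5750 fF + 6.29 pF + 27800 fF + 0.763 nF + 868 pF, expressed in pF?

1670.84 pF

In pF:
  5750 fF = 5750e-3 pF = 5.75
  6.29 pF → 6.29
  27800 fF = 27800e-3 pF = 27.8
  0.763 nF = 0.763e3 pF = 763
  868 pF → 868
Sum: 5.75 + 6.29 + 27.8 + 763 + 868 = 1670.84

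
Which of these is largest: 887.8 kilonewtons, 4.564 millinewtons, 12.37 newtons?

887.8 kilonewtons

887.8 kilonewtons = 887800 newtons
4.564 millinewtons = 0.004564 newtons
12.37 newtons = 12.37 newtons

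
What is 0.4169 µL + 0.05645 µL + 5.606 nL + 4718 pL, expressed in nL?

In nL:
  0.4169 µL = 0.4169 × 10^3 nL = 416.9
  0.05645 µL = 0.05645 × 10^3 nL = 56.45
  5.606 nL → 5.606
  4718 pL = 4718 × 10^-3 nL = 4.718
Sum: 416.9 + 56.45 + 5.606 + 4.718 = 483.674

483.674 nL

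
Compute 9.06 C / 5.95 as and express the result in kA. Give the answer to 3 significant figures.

(9.06) / (5.95 × 10⁻¹⁸) = 1.5227 × 10¹⁸ A

1520000000000000 kA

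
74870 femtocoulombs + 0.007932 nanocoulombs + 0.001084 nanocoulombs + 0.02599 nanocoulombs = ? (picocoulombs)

In picocoulombs:
  74870 femtocoulombs = 74870 × 10^-3 picocoulombs = 74.87
  0.007932 nanocoulombs = 0.007932 × 10^3 picocoulombs = 7.932
  0.001084 nanocoulombs = 0.001084 × 10^3 picocoulombs = 1.084
  0.02599 nanocoulombs = 0.02599 × 10^3 picocoulombs = 25.99
Sum: 74.87 + 7.932 + 1.084 + 25.99 = 109.876

109.876 picocoulombs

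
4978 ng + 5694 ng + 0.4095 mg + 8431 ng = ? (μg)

428.603 μg

In μg:
  4978 ng = 4978 × 10⁻³ μg = 4.978
  5694 ng = 5694 × 10⁻³ μg = 5.694
  0.4095 mg = 0.4095 × 10³ μg = 409.5
  8431 ng = 8431 × 10⁻³ μg = 8.431
Sum: 4.978 + 5.694 + 409.5 + 8.431 = 428.603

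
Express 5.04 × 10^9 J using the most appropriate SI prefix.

5.04 GJ

= 5.04 × 10^9 J; 10^9 is giga.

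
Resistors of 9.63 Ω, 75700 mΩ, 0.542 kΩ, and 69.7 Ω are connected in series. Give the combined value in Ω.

697.03 Ω

In Ω:
  9.63 Ω → 9.63
  75700 mΩ = 75700 × 10⁻³ Ω = 75.7
  0.542 kΩ = 0.542 × 10³ Ω = 542
  69.7 Ω → 69.7
Sum: 9.63 + 75.7 + 542 + 69.7 = 697.03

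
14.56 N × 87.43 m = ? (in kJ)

1.2729808 kJ

14.56 × 87.43 = 1272.9808 J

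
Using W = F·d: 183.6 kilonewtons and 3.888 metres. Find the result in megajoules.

183.6 × 10³ × 3.888 = 713.8368 × 10³ J

0.7138368 megajoules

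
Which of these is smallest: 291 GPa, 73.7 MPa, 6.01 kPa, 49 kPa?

6.01 kPa

291 GPa = 291000000000 Pa
73.7 MPa = 73700000 Pa
6.01 kPa = 6010 Pa
49 kPa = 49000 Pa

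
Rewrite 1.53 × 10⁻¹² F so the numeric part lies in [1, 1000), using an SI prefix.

1.53 pF

= 1.53 × 10⁻¹² F; 10⁻¹² is pico.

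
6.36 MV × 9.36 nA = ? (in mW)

59.5296 mW

6.36e6 × 9.36e-9 = 59.5296e-3 W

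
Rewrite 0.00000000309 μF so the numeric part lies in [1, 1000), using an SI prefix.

3.09 fF

= 3.09 × 10⁻¹⁵ F; 10⁻¹⁵ is femto.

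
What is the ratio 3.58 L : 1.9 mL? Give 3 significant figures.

(3.58) / (1.9 × 10⁻³) = 1.884 × 10³

1880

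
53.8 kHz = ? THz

0.0000000538 THz

kilo = 10^3, tera = 10^12; factor is 10^-9.
53.8 × 10^-9 = 0.0000000538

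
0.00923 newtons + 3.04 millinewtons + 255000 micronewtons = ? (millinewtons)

In millinewtons:
  0.00923 newtons = 0.00923 × 10^3 millinewtons = 9.23
  3.04 millinewtons → 3.04
  255000 micronewtons = 255000 × 10^-3 millinewtons = 255
Sum: 9.23 + 3.04 + 255 = 267.27

267.27 millinewtons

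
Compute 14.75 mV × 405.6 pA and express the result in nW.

0.0059826 nW

14.75 × 10⁻³ × 405.6 × 10⁻¹² = 5982.6 × 10⁻¹⁵ W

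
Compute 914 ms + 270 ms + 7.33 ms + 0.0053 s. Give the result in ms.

In ms:
  914 ms → 914
  270 ms → 270
  7.33 ms → 7.33
  0.0053 s = 0.0053 × 10^3 ms = 5.3
Sum: 914 + 270 + 7.33 + 5.3 = 1196.63

1196.63 ms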